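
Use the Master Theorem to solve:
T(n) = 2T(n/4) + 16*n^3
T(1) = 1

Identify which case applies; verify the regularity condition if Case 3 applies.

a=2, b=4, f(n)=16*n^3.
log_4(2) = 0.5 < 3.
f(n) = Omega(n^(0.5+epsilon)) for some epsilon > 0, so Case 3 is the candidate.
Regularity: a*f(n/b) = 2*16*(n/4)^3 = (2/64)*16*n^3 <= c*f(n) with c = 2/64 < 1. Satisfied.
Case 3: T(n) = Theta(n^3).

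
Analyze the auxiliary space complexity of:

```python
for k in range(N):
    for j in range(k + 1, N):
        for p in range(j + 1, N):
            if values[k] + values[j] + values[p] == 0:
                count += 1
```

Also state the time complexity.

Space complexity: O(1).
Only a constant amount of auxiliary storage is used; nothing grows with n.
Time complexity: O(n^3).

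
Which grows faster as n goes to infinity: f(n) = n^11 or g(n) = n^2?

f(n) = n^11 grows faster: n^11/n^2 = n^9 -> infinity.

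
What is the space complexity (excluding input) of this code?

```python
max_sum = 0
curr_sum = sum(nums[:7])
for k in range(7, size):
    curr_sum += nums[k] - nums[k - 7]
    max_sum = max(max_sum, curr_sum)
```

Space complexity: O(1).
Only a constant amount of auxiliary storage is used; nothing grows with n.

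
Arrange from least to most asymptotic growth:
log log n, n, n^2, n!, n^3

Ordered by growth rate: log log n < n < n^2 < n^3 < n!.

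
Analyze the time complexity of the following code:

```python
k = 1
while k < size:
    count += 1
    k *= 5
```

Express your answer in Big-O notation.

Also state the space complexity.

Time complexity: O(log n).
Space complexity: O(1).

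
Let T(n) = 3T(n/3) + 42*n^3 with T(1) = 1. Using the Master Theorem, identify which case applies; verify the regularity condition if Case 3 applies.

a=3, b=3, f(n)=42*n^3.
log_3(3) = 1 < 3.
f(n) = Omega(n^(1+epsilon)) for some epsilon > 0, so Case 3 is the candidate.
Regularity: a*f(n/b) = 3*42*(n/3)^3 = (3/27)*42*n^3 <= c*f(n) with c = 3/27 < 1. Satisfied.
Case 3: T(n) = Theta(n^3).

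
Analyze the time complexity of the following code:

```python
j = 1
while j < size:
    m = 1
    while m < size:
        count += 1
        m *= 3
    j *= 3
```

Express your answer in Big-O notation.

Time complexity: O(log^2 n).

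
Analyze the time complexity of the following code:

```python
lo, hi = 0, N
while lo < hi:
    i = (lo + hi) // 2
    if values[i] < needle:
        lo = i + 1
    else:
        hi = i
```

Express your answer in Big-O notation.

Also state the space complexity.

Time complexity: O(log n).
Space complexity: O(1).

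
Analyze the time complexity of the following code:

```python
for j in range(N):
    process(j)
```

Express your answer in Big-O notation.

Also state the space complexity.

Time complexity: O(n).
Space complexity: O(1).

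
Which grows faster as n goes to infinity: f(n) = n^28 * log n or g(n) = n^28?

f(n) = n^28 * log n grows faster: extra log n factor -> infinity.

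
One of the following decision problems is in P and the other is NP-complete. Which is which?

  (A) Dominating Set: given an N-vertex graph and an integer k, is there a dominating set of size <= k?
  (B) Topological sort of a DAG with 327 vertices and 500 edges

(A) is NP-complete: reduces from Set Cover (with k part of the input).
(B) is P: DFS-based topological sort runs in O(V+E).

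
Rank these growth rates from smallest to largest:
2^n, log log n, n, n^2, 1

Ordered by growth rate: 1 < log log n < n < n^2 < 2^n.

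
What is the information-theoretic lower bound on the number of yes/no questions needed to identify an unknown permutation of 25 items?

There are 25! = 15511210043330985984000000 permutations. Each yes/no question gives at most 1 bit, so at least ceil(log_2(15511210043330985984000000)) = 84 questions are needed.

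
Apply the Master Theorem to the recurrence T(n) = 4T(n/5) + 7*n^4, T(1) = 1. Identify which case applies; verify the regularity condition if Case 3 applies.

a=4, b=5, f(n)=7*n^4.
log_5(4) = 0.8614 < 4.
f(n) = Omega(n^(0.8614+epsilon)) for some epsilon > 0, so Case 3 is the candidate.
Regularity: a*f(n/b) = 4*7*(n/5)^4 = (4/625)*7*n^4 <= c*f(n) with c = 4/625 < 1. Satisfied.
Case 3: T(n) = Theta(n^4).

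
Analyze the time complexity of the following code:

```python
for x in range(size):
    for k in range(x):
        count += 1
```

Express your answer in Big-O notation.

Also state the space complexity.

Time complexity: O(n^2).
Space complexity: O(1).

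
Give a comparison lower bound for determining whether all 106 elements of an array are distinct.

In the algebraic decision-tree model, the YES region for element distinctness on 106 elements has 106! connected components (one per ordering). Ben-Or's theorem then gives a lower bound of Omega(log(n!)) = Omega(n log n).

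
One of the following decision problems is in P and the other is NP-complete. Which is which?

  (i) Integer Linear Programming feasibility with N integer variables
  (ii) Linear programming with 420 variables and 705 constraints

(i) is NP-complete: ILP feasibility is NP-complete (LP relaxation is in P).
(ii) is P: the ellipsoid and interior-point methods run in polynomial time.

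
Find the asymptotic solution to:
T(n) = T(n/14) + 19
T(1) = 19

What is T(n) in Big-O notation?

Each step divides n by 14 and adds 19. After log_14(n) steps, T(n) = O(log n).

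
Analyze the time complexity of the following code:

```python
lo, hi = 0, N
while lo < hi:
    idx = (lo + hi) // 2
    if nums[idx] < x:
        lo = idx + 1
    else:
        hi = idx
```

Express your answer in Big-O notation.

Time complexity: O(log n).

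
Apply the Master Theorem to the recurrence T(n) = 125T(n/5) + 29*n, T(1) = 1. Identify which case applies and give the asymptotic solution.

a=125, b=5, f(n)=29*n.
log_5(125) = 3 > 1.
Since f(n) = O(n^1) is polynomially smaller than n^3, Case 1 applies.
T(n) = Theta(n^3).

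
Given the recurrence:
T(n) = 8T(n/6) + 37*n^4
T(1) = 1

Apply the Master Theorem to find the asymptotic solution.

a=8, b=6, f(n)=37*n^4. log_6(8) = 1.161 < 4. Case 3: T(n) = O(n^4).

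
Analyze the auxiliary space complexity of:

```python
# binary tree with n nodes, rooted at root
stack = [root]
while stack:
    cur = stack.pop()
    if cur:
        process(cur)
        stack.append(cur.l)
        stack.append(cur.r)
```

Space complexity: O(n).
Auxiliary storage grows linearly with the input size n in the worst case.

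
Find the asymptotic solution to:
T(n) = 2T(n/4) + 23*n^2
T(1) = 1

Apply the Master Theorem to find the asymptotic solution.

a=2, b=4, f(n)=23*n^2. log_4(2) = 0.5 < 2. Case 3: T(n) = O(n^2).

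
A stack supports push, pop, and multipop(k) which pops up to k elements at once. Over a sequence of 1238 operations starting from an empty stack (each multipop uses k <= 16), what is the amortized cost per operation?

Each element is pushed exactly once and popped at most once (whether by pop or as part of a multipop). So the total number of individual pops over the whole sequence is at most the number of pushes, which is at most 1238. Total work <= 2 * 1238, hence O(1) amortized per operation.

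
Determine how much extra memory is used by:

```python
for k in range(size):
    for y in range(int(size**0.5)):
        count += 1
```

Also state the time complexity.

Space complexity: O(1).
Only a constant amount of auxiliary storage is used; nothing grows with n.
Time complexity: O(n * sqrt(n)).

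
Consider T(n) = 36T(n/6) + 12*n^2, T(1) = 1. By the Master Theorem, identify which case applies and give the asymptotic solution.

a=36, b=6, f(n)=12*n^2.
log_6(36) = 2, so n^(log_b(a)) = n^2.
f(n) = Theta(n^2), so Case 2 applies.
T(n) = Theta(n^2 log n).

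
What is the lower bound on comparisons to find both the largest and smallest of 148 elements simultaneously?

Pair elements first (floor(148/2) comparisons), then find max among winners and min among losers. Total: ceil(3*148/2) - 2 = 220 comparisons.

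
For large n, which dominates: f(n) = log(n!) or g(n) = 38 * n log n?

f(n) = log(n!) and g(n) = 38 * n log n are Theta of each other: Stirling: log(n!) = n log n - n + O(log n) = Theta(n log n); the constant 38 doesn't change the Theta class.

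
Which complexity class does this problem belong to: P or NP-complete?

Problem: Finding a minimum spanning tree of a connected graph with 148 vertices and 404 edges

This problem is in P: Kruskal's / Prim's algorithms run in polynomial time.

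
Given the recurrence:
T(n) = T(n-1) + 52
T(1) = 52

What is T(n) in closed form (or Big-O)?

Unrolling: T(n) = T(n-1) + 52 = T(n-2) + 2*52 = ... = T(1) + (n-1)*52 = 52 + (n-1)*52 = 52n.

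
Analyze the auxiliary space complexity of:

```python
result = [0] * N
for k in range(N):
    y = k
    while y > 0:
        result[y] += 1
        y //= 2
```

Space complexity: O(n).
Auxiliary storage grows linearly with the input size n in the worst case.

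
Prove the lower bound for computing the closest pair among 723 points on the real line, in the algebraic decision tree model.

Reduction from element distinctness: given 723 reals, the closest-pair distance is 0 iff two are equal. Element distinctness has an Omega(n log n) lower bound in the algebraic decision tree model (Ben-Or). Therefore closest pair on a line also requires Omega(n log n). Sorting then a linear scan achieves this.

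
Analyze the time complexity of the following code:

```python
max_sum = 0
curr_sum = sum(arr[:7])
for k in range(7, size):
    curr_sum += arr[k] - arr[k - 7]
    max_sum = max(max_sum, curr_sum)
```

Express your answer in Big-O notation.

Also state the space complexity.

Time complexity: O(n).
Space complexity: O(1).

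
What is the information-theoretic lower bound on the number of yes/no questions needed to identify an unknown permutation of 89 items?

There are 89! = 16507955160908461081216919262453619309839666236496541854913520707833171034378509739399912570787600662729080382999756800000000000000000000 permutations. Each yes/no question gives at most 1 bit, so at least ceil(log_2(16507955160908461081216919262453619309839666236496541854913520707833171034378509739399912570787600662729080382999756800000000000000000000)) = 453 questions are needed.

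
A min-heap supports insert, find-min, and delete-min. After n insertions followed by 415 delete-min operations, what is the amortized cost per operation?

Insert takes O(log n) worst case. Delete-min takes O(log n). Over a sequence of n inserts and 415 delete-mins, total cost is O((n + 415) log n). Amortized per operation: O(log n).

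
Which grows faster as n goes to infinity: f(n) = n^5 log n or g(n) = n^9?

g(n) = n^9 grows faster: n^9 / (n^5 log n) = n^4/log n -> infinity.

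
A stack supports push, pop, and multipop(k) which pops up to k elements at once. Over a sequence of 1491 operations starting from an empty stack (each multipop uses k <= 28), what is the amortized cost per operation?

Each element is pushed exactly once and popped at most once (whether by pop or as part of a multipop). So the total number of individual pops over the whole sequence is at most the number of pushes, which is at most 1491. Total work <= 2 * 1491, hence O(1) amortized per operation.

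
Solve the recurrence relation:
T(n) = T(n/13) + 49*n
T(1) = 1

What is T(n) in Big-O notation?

Geometric series: 49*n*(1 + 1/13 + 1/13^2 + ...) = O(n). T(n) = O(n).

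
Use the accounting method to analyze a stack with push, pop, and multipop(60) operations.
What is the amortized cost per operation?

Assign 2 credits per push (1 for the push, 1 saved for a future pop). Each pop or element popped by multipop(60) uses 1 saved credit. Total credits never go negative, so amortized cost is O(1).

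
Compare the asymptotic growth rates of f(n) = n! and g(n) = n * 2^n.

f(n) = n! grows faster: by Stirling n! ~ (n/e)^n sqrt(2*pi*n); (n/e)^n eventually dominates n * 2^n.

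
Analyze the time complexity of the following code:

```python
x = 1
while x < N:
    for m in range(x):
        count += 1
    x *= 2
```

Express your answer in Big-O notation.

Time complexity: O(n).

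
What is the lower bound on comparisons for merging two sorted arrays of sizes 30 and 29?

Adversary argument: with sizes 30 and 29 (differing by at most 1), interleave the two arrays so that every consecutive pair in the output comes from different inputs. Then each of the 58 adjacent output pairs must be directly compared, or the algorithm cannot determine their relative order. So 58 comparisons are necessary; standard merge achieves this.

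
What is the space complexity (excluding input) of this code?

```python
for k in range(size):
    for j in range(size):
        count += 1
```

Space complexity: O(1).
Only a constant amount of auxiliary storage is used; nothing grows with n.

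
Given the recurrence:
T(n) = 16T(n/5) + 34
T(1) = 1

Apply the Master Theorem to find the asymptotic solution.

a=16, b=5, f(n)=34. log_5(16) = 1.723. Case 1 of Master Theorem: T(n) = O(n^1.723).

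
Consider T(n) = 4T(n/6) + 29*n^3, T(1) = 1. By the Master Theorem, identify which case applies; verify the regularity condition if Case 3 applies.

a=4, b=6, f(n)=29*n^3.
log_6(4) = 0.7737 < 3.
f(n) = Omega(n^(0.7737+epsilon)) for some epsilon > 0, so Case 3 is the candidate.
Regularity: a*f(n/b) = 4*29*(n/6)^3 = (4/216)*29*n^3 <= c*f(n) with c = 4/216 < 1. Satisfied.
Case 3: T(n) = Theta(n^3).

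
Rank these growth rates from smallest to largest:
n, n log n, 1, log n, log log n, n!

Ordered by growth rate: 1 < log log n < log n < n < n log n < n!.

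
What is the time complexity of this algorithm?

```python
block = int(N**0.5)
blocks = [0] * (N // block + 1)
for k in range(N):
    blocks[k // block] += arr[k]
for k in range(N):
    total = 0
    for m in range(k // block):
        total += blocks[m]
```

Time complexity: O(n * sqrt(n)).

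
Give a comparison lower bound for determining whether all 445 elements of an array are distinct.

In the algebraic decision-tree model, the YES region for element distinctness on 445 elements has 445! connected components (one per ordering). Ben-Or's theorem then gives a lower bound of Omega(log(n!)) = Omega(n log n).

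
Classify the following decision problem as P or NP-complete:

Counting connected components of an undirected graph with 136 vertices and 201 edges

This problem is in P: BFS/DFS visits each vertex and edge once: O(V+E).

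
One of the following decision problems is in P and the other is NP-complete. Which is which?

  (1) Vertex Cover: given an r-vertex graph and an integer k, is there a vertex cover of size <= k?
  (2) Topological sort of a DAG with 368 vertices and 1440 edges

(1) is NP-complete: one of Karp's 21 NP-complete problems (with k part of the input; for any fixed constant k it is in P).
(2) is P: DFS-based topological sort runs in O(V+E).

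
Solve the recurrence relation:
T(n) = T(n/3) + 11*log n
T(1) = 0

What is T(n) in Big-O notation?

Each of the log_3(n) levels adds O(log n). T(n) = O(log^2 n).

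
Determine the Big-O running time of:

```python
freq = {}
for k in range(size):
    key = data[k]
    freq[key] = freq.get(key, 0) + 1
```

Time complexity: O(n).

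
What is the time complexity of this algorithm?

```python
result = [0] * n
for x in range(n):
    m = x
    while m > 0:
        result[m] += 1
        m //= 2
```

Time complexity: O(n log n).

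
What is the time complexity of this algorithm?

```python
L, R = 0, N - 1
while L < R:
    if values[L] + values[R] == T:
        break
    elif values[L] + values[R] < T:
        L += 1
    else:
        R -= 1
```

Time complexity: O(n).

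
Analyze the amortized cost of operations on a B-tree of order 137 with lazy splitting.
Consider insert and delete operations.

In a B-tree of order 137, a node splits when it has 137 keys. With lazy splitting, we use potential Phi = number of full nodes + number of near-empty nodes. Each split costs O(1) but reduces potential. Between splits, at least 68 insertions must occur in that node. Amortized structural cost is O(1) per operation, plus O(log_137 n) traversal.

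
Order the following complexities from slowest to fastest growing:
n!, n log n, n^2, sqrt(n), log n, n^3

Ordered by growth rate: log n < sqrt(n) < n log n < n^2 < n^3 < n!.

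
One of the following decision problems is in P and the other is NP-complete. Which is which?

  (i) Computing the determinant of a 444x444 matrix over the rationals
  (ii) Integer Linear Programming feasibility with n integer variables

(i) is P: Gaussian elimination runs in O(n^3).
(ii) is NP-complete: ILP feasibility is NP-complete (LP relaxation is in P).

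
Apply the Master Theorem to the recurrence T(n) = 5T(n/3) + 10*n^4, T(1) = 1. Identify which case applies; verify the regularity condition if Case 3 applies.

a=5, b=3, f(n)=10*n^4.
log_3(5) = 1.465 < 4.
f(n) = Omega(n^(1.465+epsilon)) for some epsilon > 0, so Case 3 is the candidate.
Regularity: a*f(n/b) = 5*10*(n/3)^4 = (5/81)*10*n^4 <= c*f(n) with c = 5/81 < 1. Satisfied.
Case 3: T(n) = Theta(n^4).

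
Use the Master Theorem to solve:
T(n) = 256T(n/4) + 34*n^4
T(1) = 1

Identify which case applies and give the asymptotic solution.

a=256, b=4, f(n)=34*n^4.
log_4(256) = 4, so n^(log_b(a)) = n^4.
f(n) = Theta(n^4), so Case 2 applies.
T(n) = Theta(n^4 log n).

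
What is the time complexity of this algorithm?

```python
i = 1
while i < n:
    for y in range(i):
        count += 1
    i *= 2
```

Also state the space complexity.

Time complexity: O(n).
Space complexity: O(1).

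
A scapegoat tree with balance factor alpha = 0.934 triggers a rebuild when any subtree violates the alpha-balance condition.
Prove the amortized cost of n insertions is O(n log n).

Define potential Phi = c * sum of |size(left(v)) - size(right(v))| over all nodes. An insertion at depth d costs O(d) = O(log n) and increases Phi by O(log n). When a rebuild of subtree of size s occurs, it costs O(s) but reduces Phi by Omega(s). With alpha = 0.934, between rebuilds Omega(s) insertions must occur. Amortized cost per insertion: O(log n).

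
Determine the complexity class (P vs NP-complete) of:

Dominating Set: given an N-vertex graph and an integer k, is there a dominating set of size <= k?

This problem is NP-complete: reduces from Set Cover (with k part of the input).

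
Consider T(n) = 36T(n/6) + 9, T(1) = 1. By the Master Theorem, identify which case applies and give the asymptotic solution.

a=36, b=6, f(n)=9.
log_6(36) = 2 > 0.
Since f(n) = O(n^0) is polynomially smaller than n^2, Case 1 applies.
T(n) = Theta(n^2).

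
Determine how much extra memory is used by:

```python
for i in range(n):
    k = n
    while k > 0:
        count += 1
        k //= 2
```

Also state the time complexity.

Space complexity: O(1).
Only a constant amount of auxiliary storage is used; nothing grows with n.
Time complexity: O(n log n).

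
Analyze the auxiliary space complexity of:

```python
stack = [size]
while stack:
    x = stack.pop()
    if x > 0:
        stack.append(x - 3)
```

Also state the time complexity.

Space complexity: O(1).
Only a constant amount of auxiliary storage is used; nothing grows with n.
Time complexity: O(n).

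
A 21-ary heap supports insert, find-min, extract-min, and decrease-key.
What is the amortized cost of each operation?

The 21-ary heap has height O(log_21 n). Insert sifts up: O(log_21 n). Find-min reads the root: O(1). Extract-min sifts down comparing 21 children per level: O(21 * log_21 n). Decrease-key sifts up: O(log_21 n).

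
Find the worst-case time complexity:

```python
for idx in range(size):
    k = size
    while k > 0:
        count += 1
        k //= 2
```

Time complexity: O(n log n).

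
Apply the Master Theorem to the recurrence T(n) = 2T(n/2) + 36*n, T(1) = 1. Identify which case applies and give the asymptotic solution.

a=2, b=2, f(n)=36*n.
log_2(2) = 1, so n^(log_b(a)) = n.
f(n) = Theta(n), so Case 2 applies.
T(n) = Theta(n log n).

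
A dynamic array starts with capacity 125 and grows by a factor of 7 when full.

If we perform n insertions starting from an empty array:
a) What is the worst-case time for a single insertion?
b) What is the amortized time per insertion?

(a) Worst-case single insertion: O(n) -- when the array is full at capacity c, the resize copies all c elements, and c can be Theta(n).
(b) Resizes happen at sizes 125, 875, 6125, ... Total copy cost for n insertions: 125 + 875 + ... = O(n) (geometric series with ratio 1/7). Amortized cost per insertion: O(n)/n = O(1).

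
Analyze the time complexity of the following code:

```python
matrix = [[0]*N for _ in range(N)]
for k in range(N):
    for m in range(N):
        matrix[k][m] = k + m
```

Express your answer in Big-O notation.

Time complexity: O(n^2).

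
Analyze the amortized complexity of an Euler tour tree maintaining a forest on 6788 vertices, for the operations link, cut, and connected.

An Euler tour tree stores each tree's Euler tour as a balanced BST keyed by tour position. On 6788 vertices: link concatenates two tours via O(1) splits/joins of size <= 2*6788 (O(log n)); cut splits the tour at the two occurrences of the edge (O(log n)); connected compares BST roots (O(log n) to find the root). All O(log n) amortized.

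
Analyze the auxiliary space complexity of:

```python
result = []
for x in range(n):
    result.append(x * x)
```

Space complexity: O(n).
Auxiliary storage grows linearly with the input size n in the worst case.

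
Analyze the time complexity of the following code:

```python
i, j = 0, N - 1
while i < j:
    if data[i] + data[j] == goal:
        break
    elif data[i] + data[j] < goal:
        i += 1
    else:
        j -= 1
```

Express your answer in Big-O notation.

Time complexity: O(n).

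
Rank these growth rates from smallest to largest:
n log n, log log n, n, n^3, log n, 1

Ordered by growth rate: 1 < log log n < log n < n < n log n < n^3.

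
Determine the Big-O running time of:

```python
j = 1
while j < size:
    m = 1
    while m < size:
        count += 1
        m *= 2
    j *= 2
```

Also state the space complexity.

Time complexity: O(log^2 n).
Space complexity: O(1).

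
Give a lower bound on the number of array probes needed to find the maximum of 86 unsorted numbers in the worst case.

Adversary: any unprobed cell could hold a value larger than everything seen so far. If fewer than 86 cells are probed, the adversary places the max in an unprobed cell. So all 86 cells must be examined; together with 86-1 comparisons this is tight.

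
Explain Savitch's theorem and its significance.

Savitch's theorem states that NSPACE(f(n)) is contained in DSPACE(f(n)^2) for f(n) >= log n. In particular, NPSPACE = PSPACE, meaning nondeterminism does not significantly help for space-bounded computation. This contrasts with time, where we do not know if P = NP.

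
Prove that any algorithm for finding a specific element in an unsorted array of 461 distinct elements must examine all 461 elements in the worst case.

Adversary argument: if the algorithm examines fewer than 461 elements, the adversary places the target in an unexamined position. The algorithm cannot distinguish 'not present' from 'in unexamined position'.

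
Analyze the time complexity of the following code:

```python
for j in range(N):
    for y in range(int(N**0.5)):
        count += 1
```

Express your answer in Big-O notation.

Time complexity: O(n * sqrt(n)).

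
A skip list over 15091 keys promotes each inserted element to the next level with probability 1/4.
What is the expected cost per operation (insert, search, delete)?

Expected number of levels is O(log_4(15091)) = O(log n). A search visits O(1) expected nodes per level over O(log n) levels. Insert/delete are a search plus O(1) pointer updates per level. Expected O(log n) per operation.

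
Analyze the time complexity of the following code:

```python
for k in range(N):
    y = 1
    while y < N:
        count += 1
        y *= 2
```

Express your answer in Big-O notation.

Time complexity: O(n log n).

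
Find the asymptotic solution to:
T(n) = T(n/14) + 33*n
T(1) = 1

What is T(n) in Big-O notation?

Geometric series: 33*n*(1 + 1/14 + 1/14^2 + ...) = O(n). T(n) = O(n).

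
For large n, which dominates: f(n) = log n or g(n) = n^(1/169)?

g(n) = n^(1/169) grows faster: any positive power of n dominates log n.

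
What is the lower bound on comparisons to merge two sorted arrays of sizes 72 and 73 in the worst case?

Adversary: with |72 - 73| <= 1 the inputs can be fully interleaved so that every adjacent pair in the merged output comes from different arrays. Then each of the 144 adjacent pairs must be directly compared, or the algorithm cannot determine their relative order. Standard merge meets this bound.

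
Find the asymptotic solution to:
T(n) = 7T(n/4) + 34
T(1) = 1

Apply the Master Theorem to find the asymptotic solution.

a=7, b=4, f(n)=34. log_4(7) = 1.404. Case 1 of Master Theorem: T(n) = O(n^1.404).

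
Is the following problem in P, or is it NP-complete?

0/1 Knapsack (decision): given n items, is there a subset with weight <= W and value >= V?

This problem is NP-complete: reduces from Subset Sum.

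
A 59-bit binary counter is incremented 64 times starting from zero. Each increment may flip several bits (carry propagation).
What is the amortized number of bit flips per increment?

Bit i flips on every 2^i-th increment, so over 64 increments bit i flips floor(64/2^i) times. Summing over i: total flips < 2 * 64. Amortized: < 2 = O(1) per increment.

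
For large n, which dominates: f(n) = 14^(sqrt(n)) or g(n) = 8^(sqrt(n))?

f(n) = 14^(sqrt(n)) grows faster: ratio is (14/8)^(sqrt(n)) -> infinity since 14/8 > 1.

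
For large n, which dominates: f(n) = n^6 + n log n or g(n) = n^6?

f(n) = n^6 + n log n and g(n) = n^6 are Theta of each other: the lower-order n log n term is o(n^6); both are Theta(n^6).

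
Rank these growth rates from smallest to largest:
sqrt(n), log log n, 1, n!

Ordered by growth rate: 1 < log log n < sqrt(n) < n!.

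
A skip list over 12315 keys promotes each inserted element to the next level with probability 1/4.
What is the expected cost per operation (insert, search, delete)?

Expected number of levels is O(log_4(12315)) = O(log n). A search visits O(1) expected nodes per level over O(log n) levels. Insert/delete are a search plus O(1) pointer updates per level. Expected O(log n) per operation.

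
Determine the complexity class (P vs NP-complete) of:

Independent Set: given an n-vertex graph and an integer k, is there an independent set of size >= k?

This problem is NP-complete: complement of Clique (with k part of the input).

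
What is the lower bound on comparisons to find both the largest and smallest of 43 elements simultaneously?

Pair elements first (floor(43/2) comparisons), then find max among winners and min among losers. Total: ceil(3*43/2) - 2 = 63 comparisons.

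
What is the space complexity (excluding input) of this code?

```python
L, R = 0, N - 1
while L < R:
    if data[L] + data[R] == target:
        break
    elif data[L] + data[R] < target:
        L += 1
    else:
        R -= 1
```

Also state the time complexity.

Space complexity: O(1).
Only a constant amount of auxiliary storage is used; nothing grows with n.
Time complexity: O(n).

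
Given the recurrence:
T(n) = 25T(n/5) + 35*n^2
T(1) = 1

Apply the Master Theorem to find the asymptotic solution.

a=25, b=5, f(n)=35*n^2. log_5(25) = 2. Case 2: T(n) = O(n^2 log n).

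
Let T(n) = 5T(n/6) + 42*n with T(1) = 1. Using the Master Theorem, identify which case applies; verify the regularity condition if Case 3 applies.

a=5, b=6, f(n)=42*n.
log_6(5) = 0.8982 < 1.
f(n) = Omega(n^(0.8982+epsilon)) for some epsilon > 0, so Case 3 is the candidate.
Regularity: a*f(n/b) = 5*42*(n/6)^1 = (5/6)*42*n^1 <= c*f(n) with c = 5/6 < 1. Satisfied.
Case 3: T(n) = Theta(n).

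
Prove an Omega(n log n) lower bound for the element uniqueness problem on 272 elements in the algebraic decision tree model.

In the algebraic decision tree model, element uniqueness on 272 elements is equivalent to determining which cell of an arrangement of C(272,2) = 36856 hyperplanes x_i = x_j contains the input point. Ben-Or's theorem shows this requires Omega(n log n).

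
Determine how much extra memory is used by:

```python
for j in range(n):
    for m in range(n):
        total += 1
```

Space complexity: O(1).
Only a constant amount of auxiliary storage is used; nothing grows with n.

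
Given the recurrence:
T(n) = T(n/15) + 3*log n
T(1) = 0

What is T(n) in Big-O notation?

Each of the log_15(n) levels adds O(log n). T(n) = O(log^2 n).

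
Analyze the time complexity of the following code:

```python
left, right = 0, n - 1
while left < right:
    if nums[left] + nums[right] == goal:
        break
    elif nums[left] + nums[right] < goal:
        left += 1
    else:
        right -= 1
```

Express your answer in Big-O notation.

Time complexity: O(n).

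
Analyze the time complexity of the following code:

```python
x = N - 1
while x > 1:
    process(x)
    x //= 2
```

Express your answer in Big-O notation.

Time complexity: O(log n).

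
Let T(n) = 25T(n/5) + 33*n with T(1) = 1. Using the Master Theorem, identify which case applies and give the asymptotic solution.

a=25, b=5, f(n)=33*n.
log_5(25) = 2 > 1.
Since f(n) = O(n^1) is polynomially smaller than n^2, Case 1 applies.
T(n) = Theta(n^2).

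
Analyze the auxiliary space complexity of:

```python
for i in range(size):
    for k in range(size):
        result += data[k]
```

Space complexity: O(1).
Only a constant amount of auxiliary storage is used; nothing grows with n.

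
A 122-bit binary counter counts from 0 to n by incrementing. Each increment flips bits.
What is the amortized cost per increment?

Bit i flips every 2^i increments. Total flips over n increments: sum_{i=0}^{122} n/2^i < 2n. Amortized cost: 2n/n = O(1).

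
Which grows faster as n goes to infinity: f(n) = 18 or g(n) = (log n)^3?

g(n) = (log n)^3 grows faster: any unbounded function dominates a constant.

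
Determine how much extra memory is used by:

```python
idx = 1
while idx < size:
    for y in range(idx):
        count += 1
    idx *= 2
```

Space complexity: O(1).
Only a constant amount of auxiliary storage is used; nothing grows with n.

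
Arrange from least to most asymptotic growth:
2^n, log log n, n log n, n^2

Ordered by growth rate: log log n < n log n < n^2 < 2^n.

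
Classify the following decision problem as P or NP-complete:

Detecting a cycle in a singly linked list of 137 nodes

This problem is in P: Floyd's tortoise-and-hare runs in O(n) time, O(1) space.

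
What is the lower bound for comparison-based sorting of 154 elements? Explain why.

A comparison-based sorting algorithm corresponds to a decision tree. With 154! possible permutations, the tree has 154! leaves. The height is at least log_2(154!) = Omega(n log n) by Stirling's approximation.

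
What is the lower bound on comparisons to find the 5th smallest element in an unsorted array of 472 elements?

Finding the 5th smallest of 472 elements requires Omega(n) comparisons. Every element must participate in at least one comparison; otherwise it could be the 5th smallest.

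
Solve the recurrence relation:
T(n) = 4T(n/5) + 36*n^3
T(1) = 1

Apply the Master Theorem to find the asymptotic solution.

a=4, b=5, f(n)=36*n^3. log_5(4) = 0.8614 < 3. Case 3: T(n) = O(n^3).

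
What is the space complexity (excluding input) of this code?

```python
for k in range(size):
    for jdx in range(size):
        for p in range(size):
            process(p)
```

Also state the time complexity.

Space complexity: O(1).
Only a constant amount of auxiliary storage is used; nothing grows with n.
Time complexity: O(n^3).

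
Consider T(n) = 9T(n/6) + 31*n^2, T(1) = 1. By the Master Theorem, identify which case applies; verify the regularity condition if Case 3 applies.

a=9, b=6, f(n)=31*n^2.
log_6(9) = 1.226 < 2.
f(n) = Omega(n^(1.226+epsilon)) for some epsilon > 0, so Case 3 is the candidate.
Regularity: a*f(n/b) = 9*31*(n/6)^2 = (9/36)*31*n^2 <= c*f(n) with c = 9/36 < 1. Satisfied.
Case 3: T(n) = Theta(n^2).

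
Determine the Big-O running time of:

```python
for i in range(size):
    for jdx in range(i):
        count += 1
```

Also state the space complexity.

Time complexity: O(n^2).
Space complexity: O(1).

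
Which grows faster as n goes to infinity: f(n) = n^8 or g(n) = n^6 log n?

f(n) = n^8 grows faster: n^8 / (n^6 log n) = n^2/log n -> infinity.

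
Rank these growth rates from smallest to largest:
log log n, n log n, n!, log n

Ordered by growth rate: log log n < log n < n log n < n!.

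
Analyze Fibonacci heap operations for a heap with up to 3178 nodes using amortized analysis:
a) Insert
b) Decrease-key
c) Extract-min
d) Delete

Fibonacci heaps use lazy consolidation. Potential function Phi = t + 2m (t = number of trees, m = marked nodes).
- Insert: O(1) actual, Delta Phi = +1 (one new tree) => O(1) amortized.
- Decrease-key: with c cascading cuts, actual cost is O(c); Delta Phi <= c - 2(c-1) + 2 = 4 - c (c new trees; >= c-1 marks cleared; <= 1 new mark). Amortized O(c) + (4 - c) = O(1).
- Extract-min: O(D(n) + t) actual; consolidation drops t to <= D(n)+1, so Delta Phi pays for the t term. D(n) = O(log n) for n = 3178 => O(log n) amortized.
- Delete: decrease-key to -inf then extract-min = O(log n).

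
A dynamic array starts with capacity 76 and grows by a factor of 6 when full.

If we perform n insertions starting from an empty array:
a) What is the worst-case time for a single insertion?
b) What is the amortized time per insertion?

(a) Worst-case single insertion: O(n) -- when the array is full at capacity c, the resize copies all c elements, and c can be Theta(n).
(b) Resizes happen at sizes 76, 456, 2736, ... Total copy cost for n insertions: 76 + 456 + ... = O(n) (geometric series with ratio 1/6). Amortized cost per insertion: O(n)/n = O(1).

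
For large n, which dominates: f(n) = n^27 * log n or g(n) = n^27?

f(n) = n^27 * log n grows faster: extra log n factor -> infinity.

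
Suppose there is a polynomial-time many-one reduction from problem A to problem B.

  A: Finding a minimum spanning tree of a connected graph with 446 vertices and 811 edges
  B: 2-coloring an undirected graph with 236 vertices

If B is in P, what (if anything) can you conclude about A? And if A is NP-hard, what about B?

A poly-time reduction A <=_p B means any A-instance can be transformed to a B-instance in poly time.
If B is in P: compose the reduction with B's poly-time algorithm to solve A in poly time, so A is in P.
If A is NP-hard: every NP problem reduces to A, which reduces to B; composing reductions, every NP problem reduces to B, so B is NP-hard.
(Here in fact A is P and B is P.)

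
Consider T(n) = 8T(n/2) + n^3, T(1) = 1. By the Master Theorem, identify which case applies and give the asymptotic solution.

a=8, b=2, f(n)=n^3.
log_2(8) = 3, so n^(log_b(a)) = n^3.
f(n) = Theta(n^3), so Case 2 applies.
T(n) = Theta(n^3 log n).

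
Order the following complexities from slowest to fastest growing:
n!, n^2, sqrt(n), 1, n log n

Ordered by growth rate: 1 < sqrt(n) < n log n < n^2 < n!.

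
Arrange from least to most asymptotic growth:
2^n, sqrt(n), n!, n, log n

Ordered by growth rate: log n < sqrt(n) < n < 2^n < n!.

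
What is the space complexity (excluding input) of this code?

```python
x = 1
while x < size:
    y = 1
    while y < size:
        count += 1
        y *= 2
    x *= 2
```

Space complexity: O(1).
Only a constant amount of auxiliary storage is used; nothing grows with n.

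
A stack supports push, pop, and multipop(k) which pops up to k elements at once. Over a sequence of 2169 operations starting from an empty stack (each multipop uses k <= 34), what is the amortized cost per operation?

Each element is pushed exactly once and popped at most once (whether by pop or as part of a multipop). So the total number of individual pops over the whole sequence is at most the number of pushes, which is at most 2169. Total work <= 2 * 2169, hence O(1) amortized per operation.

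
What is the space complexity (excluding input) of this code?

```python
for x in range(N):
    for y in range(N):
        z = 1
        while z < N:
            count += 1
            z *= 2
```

Space complexity: O(1).
Only a constant amount of auxiliary storage is used; nothing grows with n.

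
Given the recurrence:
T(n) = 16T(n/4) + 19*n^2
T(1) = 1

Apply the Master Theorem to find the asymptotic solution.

a=16, b=4, f(n)=19*n^2. log_4(16) = 2. Case 2: T(n) = O(n^2 log n).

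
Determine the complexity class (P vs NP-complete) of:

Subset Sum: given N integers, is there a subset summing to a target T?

This problem is NP-complete: one of Karp's 21 NP-complete problems.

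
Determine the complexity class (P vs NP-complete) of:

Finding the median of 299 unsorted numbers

This problem is in P: linear-time selection (median-of-medians) runs in O(n).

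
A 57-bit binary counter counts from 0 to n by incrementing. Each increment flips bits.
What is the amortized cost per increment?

Bit i flips every 2^i increments. Total flips over n increments: sum_{i=0}^{57} n/2^i < 2n. Amortized cost: 2n/n = O(1).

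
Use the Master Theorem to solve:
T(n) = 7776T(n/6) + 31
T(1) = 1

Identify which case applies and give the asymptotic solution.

a=7776, b=6, f(n)=31.
log_6(7776) = 5 > 0.
Since f(n) = O(n^0) is polynomially smaller than n^5, Case 1 applies.
T(n) = Theta(n^5).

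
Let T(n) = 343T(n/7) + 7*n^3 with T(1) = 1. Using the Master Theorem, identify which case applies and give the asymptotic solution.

a=343, b=7, f(n)=7*n^3.
log_7(343) = 3, so n^(log_b(a)) = n^3.
f(n) = Theta(n^3), so Case 2 applies.
T(n) = Theta(n^3 log n).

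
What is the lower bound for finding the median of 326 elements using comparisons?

To find the median of 326 elements, every element must be compared at least once, so the lower bound is Omega(n). The BFPRT algorithm achieves O(n), making this tight.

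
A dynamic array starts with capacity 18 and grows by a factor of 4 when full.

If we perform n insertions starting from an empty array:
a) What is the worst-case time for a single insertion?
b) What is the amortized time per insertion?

(a) Worst-case single insertion: O(n) -- when the array is full at capacity c, the resize copies all c elements, and c can be Theta(n).
(b) Resizes happen at sizes 18, 72, 288, ... Total copy cost for n insertions: 18 + 72 + ... = O(n) (geometric series with ratio 1/4). Amortized cost per insertion: O(n)/n = O(1).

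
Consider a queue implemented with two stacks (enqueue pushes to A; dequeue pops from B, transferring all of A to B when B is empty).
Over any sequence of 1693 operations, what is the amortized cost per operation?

Each element is pushed to A once, popped once, pushed to B once, and popped once: 4 unit operations over its lifetime. Over 1693 operations the total work is O(1693). Amortized O(1) per enqueue/dequeue.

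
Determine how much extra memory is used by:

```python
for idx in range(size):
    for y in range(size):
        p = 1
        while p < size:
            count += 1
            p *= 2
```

Space complexity: O(1).
Only a constant amount of auxiliary storage is used; nothing grows with n.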